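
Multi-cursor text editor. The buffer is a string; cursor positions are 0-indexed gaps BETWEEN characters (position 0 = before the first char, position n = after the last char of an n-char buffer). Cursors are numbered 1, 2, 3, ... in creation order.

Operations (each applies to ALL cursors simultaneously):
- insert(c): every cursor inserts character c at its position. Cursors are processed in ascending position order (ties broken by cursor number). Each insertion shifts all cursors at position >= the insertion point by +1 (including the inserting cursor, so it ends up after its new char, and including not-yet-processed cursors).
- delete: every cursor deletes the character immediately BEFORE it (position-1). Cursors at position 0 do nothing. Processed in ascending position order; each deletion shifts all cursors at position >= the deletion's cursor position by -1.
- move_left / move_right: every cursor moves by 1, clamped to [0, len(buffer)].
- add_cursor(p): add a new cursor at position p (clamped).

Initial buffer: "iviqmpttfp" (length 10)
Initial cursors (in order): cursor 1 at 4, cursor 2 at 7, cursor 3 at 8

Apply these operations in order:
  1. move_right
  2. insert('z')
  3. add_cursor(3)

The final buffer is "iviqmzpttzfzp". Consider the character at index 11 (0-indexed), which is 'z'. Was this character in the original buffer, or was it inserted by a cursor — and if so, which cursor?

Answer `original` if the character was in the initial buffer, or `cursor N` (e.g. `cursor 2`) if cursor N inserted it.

Answer: cursor 3

Derivation:
After op 1 (move_right): buffer="iviqmpttfp" (len 10), cursors c1@5 c2@8 c3@9, authorship ..........
After op 2 (insert('z')): buffer="iviqmzpttzfzp" (len 13), cursors c1@6 c2@10 c3@12, authorship .....1...2.3.
After op 3 (add_cursor(3)): buffer="iviqmzpttzfzp" (len 13), cursors c4@3 c1@6 c2@10 c3@12, authorship .....1...2.3.
Authorship (.=original, N=cursor N): . . . . . 1 . . . 2 . 3 .
Index 11: author = 3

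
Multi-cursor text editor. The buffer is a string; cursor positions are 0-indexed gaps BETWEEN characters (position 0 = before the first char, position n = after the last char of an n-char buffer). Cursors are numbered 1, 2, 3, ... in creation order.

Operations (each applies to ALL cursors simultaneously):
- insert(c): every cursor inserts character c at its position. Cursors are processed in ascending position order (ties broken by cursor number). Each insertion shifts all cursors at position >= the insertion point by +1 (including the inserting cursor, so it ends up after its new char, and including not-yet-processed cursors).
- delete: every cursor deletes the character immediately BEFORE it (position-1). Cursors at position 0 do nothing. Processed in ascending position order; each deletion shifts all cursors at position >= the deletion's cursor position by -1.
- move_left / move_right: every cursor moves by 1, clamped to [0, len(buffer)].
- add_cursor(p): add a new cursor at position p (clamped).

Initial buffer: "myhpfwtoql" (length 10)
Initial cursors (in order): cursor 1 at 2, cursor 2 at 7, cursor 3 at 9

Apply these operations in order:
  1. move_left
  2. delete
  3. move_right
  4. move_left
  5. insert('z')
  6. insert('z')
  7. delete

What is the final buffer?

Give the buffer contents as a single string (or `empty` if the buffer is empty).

After op 1 (move_left): buffer="myhpfwtoql" (len 10), cursors c1@1 c2@6 c3@8, authorship ..........
After op 2 (delete): buffer="yhpftql" (len 7), cursors c1@0 c2@4 c3@5, authorship .......
After op 3 (move_right): buffer="yhpftql" (len 7), cursors c1@1 c2@5 c3@6, authorship .......
After op 4 (move_left): buffer="yhpftql" (len 7), cursors c1@0 c2@4 c3@5, authorship .......
After op 5 (insert('z')): buffer="zyhpfztzql" (len 10), cursors c1@1 c2@6 c3@8, authorship 1....2.3..
After op 6 (insert('z')): buffer="zzyhpfzztzzql" (len 13), cursors c1@2 c2@8 c3@11, authorship 11....22.33..
After op 7 (delete): buffer="zyhpfztzql" (len 10), cursors c1@1 c2@6 c3@8, authorship 1....2.3..

Answer: zyhpfztzql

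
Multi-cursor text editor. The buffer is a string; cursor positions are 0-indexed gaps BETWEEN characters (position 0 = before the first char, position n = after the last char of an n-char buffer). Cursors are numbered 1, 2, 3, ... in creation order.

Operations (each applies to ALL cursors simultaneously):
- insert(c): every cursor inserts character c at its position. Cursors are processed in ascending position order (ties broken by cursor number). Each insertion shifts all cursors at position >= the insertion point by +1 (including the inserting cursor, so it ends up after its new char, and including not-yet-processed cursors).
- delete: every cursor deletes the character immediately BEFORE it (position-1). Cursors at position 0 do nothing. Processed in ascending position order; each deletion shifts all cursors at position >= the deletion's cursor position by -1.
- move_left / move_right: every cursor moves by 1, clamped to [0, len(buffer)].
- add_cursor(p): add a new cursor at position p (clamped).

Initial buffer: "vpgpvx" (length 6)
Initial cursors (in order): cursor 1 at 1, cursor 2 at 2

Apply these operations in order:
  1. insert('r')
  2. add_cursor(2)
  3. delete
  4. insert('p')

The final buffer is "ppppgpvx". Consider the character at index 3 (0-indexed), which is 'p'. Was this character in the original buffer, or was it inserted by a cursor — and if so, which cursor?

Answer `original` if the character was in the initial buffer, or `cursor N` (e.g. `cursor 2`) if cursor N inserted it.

Answer: cursor 2

Derivation:
After op 1 (insert('r')): buffer="vrprgpvx" (len 8), cursors c1@2 c2@4, authorship .1.2....
After op 2 (add_cursor(2)): buffer="vrprgpvx" (len 8), cursors c1@2 c3@2 c2@4, authorship .1.2....
After op 3 (delete): buffer="pgpvx" (len 5), cursors c1@0 c3@0 c2@1, authorship .....
After op 4 (insert('p')): buffer="ppppgpvx" (len 8), cursors c1@2 c3@2 c2@4, authorship 13.2....
Authorship (.=original, N=cursor N): 1 3 . 2 . . . .
Index 3: author = 2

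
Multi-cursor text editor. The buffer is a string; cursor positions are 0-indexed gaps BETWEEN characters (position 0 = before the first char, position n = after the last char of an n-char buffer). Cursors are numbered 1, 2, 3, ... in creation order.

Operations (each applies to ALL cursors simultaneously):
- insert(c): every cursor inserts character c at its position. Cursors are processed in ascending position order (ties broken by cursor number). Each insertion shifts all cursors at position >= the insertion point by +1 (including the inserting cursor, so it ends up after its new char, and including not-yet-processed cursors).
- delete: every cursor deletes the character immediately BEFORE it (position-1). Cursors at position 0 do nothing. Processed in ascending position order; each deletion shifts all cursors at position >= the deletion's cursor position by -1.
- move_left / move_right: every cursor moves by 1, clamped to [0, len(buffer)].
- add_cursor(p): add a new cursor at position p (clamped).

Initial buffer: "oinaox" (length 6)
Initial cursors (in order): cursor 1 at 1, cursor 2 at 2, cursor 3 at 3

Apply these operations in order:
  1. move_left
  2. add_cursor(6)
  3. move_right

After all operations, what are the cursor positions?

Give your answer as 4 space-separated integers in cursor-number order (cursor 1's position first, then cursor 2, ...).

Answer: 1 2 3 6

Derivation:
After op 1 (move_left): buffer="oinaox" (len 6), cursors c1@0 c2@1 c3@2, authorship ......
After op 2 (add_cursor(6)): buffer="oinaox" (len 6), cursors c1@0 c2@1 c3@2 c4@6, authorship ......
After op 3 (move_right): buffer="oinaox" (len 6), cursors c1@1 c2@2 c3@3 c4@6, authorship ......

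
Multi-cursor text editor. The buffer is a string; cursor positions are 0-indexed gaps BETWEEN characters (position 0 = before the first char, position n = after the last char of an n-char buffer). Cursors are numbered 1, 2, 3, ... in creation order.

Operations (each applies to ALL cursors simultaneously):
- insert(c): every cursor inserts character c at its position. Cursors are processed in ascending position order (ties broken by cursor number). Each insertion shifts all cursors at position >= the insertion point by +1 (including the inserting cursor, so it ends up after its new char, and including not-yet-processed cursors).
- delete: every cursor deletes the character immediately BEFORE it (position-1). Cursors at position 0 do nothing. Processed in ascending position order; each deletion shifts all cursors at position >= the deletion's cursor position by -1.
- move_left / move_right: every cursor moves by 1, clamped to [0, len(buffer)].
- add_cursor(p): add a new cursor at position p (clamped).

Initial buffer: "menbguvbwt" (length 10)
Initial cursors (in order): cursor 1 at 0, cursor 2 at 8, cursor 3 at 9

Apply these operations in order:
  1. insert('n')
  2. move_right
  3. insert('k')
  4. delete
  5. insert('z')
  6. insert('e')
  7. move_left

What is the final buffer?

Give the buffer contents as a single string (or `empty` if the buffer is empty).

Answer: nmzeenbguvbnwzentze

Derivation:
After op 1 (insert('n')): buffer="nmenbguvbnwnt" (len 13), cursors c1@1 c2@10 c3@12, authorship 1........2.3.
After op 2 (move_right): buffer="nmenbguvbnwnt" (len 13), cursors c1@2 c2@11 c3@13, authorship 1........2.3.
After op 3 (insert('k')): buffer="nmkenbguvbnwkntk" (len 16), cursors c1@3 c2@13 c3@16, authorship 1.1.......2.23.3
After op 4 (delete): buffer="nmenbguvbnwnt" (len 13), cursors c1@2 c2@11 c3@13, authorship 1........2.3.
After op 5 (insert('z')): buffer="nmzenbguvbnwzntz" (len 16), cursors c1@3 c2@13 c3@16, authorship 1.1.......2.23.3
After op 6 (insert('e')): buffer="nmzeenbguvbnwzentze" (len 19), cursors c1@4 c2@15 c3@19, authorship 1.11.......2.223.33
After op 7 (move_left): buffer="nmzeenbguvbnwzentze" (len 19), cursors c1@3 c2@14 c3@18, authorship 1.11.......2.223.33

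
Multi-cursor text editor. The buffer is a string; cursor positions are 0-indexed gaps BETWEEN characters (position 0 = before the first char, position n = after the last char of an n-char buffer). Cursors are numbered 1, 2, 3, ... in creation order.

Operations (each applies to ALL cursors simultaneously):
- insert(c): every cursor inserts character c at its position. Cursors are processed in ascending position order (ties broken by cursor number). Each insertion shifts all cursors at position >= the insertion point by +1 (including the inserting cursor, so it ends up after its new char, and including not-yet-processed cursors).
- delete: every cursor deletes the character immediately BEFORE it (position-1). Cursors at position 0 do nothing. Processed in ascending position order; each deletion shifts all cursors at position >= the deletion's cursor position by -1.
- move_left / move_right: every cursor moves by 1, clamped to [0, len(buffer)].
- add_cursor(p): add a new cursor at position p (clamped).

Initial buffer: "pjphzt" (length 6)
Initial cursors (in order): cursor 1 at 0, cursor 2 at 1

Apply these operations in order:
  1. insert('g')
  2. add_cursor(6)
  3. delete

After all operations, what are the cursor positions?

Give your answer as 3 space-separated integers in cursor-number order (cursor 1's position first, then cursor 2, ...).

Answer: 0 1 3

Derivation:
After op 1 (insert('g')): buffer="gpgjphzt" (len 8), cursors c1@1 c2@3, authorship 1.2.....
After op 2 (add_cursor(6)): buffer="gpgjphzt" (len 8), cursors c1@1 c2@3 c3@6, authorship 1.2.....
After op 3 (delete): buffer="pjpzt" (len 5), cursors c1@0 c2@1 c3@3, authorship .....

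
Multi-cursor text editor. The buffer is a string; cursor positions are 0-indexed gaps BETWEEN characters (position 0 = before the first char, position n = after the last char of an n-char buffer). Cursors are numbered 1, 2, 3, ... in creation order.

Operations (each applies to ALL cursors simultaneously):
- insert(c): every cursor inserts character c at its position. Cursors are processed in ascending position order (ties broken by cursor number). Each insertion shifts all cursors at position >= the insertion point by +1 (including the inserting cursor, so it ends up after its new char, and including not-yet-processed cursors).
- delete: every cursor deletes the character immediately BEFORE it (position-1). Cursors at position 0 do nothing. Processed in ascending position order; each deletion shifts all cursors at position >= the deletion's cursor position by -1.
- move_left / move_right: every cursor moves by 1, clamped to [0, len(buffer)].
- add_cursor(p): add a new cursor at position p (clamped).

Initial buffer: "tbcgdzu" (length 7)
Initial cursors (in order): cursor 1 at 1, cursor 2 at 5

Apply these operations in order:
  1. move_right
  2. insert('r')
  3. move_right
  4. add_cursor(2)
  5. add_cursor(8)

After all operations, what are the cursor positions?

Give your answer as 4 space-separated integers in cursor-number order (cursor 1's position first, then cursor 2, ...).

After op 1 (move_right): buffer="tbcgdzu" (len 7), cursors c1@2 c2@6, authorship .......
After op 2 (insert('r')): buffer="tbrcgdzru" (len 9), cursors c1@3 c2@8, authorship ..1....2.
After op 3 (move_right): buffer="tbrcgdzru" (len 9), cursors c1@4 c2@9, authorship ..1....2.
After op 4 (add_cursor(2)): buffer="tbrcgdzru" (len 9), cursors c3@2 c1@4 c2@9, authorship ..1....2.
After op 5 (add_cursor(8)): buffer="tbrcgdzru" (len 9), cursors c3@2 c1@4 c4@8 c2@9, authorship ..1....2.

Answer: 4 9 2 8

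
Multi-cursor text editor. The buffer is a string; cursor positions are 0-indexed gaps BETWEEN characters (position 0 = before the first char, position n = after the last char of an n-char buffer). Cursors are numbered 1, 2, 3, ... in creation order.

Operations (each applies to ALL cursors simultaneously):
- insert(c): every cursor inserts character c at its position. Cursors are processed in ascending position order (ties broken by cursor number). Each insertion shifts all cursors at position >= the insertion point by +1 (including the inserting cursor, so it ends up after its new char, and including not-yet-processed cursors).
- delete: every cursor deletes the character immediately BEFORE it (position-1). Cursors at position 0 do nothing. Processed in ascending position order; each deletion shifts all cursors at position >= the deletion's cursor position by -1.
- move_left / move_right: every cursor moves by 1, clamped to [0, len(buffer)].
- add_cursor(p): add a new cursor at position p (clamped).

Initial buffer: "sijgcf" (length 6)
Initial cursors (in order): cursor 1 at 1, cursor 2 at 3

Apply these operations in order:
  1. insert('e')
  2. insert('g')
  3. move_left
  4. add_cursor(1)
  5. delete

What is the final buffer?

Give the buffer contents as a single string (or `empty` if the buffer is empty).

After op 1 (insert('e')): buffer="seijegcf" (len 8), cursors c1@2 c2@5, authorship .1..2...
After op 2 (insert('g')): buffer="segijeggcf" (len 10), cursors c1@3 c2@7, authorship .11..22...
After op 3 (move_left): buffer="segijeggcf" (len 10), cursors c1@2 c2@6, authorship .11..22...
After op 4 (add_cursor(1)): buffer="segijeggcf" (len 10), cursors c3@1 c1@2 c2@6, authorship .11..22...
After op 5 (delete): buffer="gijggcf" (len 7), cursors c1@0 c3@0 c2@3, authorship 1..2...

Answer: gijggcf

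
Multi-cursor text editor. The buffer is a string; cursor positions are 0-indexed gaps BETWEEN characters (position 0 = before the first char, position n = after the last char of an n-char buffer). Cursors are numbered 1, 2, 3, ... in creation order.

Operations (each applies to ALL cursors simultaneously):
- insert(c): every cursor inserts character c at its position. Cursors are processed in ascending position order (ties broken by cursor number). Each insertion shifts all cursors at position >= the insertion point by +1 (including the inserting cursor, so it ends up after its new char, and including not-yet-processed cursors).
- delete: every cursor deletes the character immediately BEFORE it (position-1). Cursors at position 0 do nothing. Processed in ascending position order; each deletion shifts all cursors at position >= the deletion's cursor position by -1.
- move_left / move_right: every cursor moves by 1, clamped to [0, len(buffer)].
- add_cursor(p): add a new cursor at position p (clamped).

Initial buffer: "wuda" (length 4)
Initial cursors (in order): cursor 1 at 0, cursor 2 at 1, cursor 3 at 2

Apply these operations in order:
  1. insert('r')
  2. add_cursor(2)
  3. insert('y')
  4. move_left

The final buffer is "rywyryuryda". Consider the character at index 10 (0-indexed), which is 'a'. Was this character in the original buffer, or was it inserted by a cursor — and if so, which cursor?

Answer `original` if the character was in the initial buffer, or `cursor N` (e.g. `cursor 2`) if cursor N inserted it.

After op 1 (insert('r')): buffer="rwrurda" (len 7), cursors c1@1 c2@3 c3@5, authorship 1.2.3..
After op 2 (add_cursor(2)): buffer="rwrurda" (len 7), cursors c1@1 c4@2 c2@3 c3@5, authorship 1.2.3..
After op 3 (insert('y')): buffer="rywyryuryda" (len 11), cursors c1@2 c4@4 c2@6 c3@9, authorship 11.422.33..
After op 4 (move_left): buffer="rywyryuryda" (len 11), cursors c1@1 c4@3 c2@5 c3@8, authorship 11.422.33..
Authorship (.=original, N=cursor N): 1 1 . 4 2 2 . 3 3 . .
Index 10: author = original

Answer: original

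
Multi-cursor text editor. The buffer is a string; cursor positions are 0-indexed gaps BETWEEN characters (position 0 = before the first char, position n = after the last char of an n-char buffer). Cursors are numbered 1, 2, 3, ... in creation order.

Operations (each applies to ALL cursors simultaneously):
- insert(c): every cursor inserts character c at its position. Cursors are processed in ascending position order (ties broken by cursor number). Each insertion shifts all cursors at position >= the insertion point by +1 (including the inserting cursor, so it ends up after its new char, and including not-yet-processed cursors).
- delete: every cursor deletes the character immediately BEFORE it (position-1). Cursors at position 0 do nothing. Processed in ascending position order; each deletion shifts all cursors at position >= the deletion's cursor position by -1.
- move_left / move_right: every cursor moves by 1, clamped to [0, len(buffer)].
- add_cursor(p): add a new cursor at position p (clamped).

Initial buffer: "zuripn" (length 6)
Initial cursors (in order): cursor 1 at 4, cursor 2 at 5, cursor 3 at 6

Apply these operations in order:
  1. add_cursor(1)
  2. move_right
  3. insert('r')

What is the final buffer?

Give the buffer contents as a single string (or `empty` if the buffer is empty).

After op 1 (add_cursor(1)): buffer="zuripn" (len 6), cursors c4@1 c1@4 c2@5 c3@6, authorship ......
After op 2 (move_right): buffer="zuripn" (len 6), cursors c4@2 c1@5 c2@6 c3@6, authorship ......
After op 3 (insert('r')): buffer="zurriprnrr" (len 10), cursors c4@3 c1@7 c2@10 c3@10, authorship ..4...1.23

Answer: zurriprnrr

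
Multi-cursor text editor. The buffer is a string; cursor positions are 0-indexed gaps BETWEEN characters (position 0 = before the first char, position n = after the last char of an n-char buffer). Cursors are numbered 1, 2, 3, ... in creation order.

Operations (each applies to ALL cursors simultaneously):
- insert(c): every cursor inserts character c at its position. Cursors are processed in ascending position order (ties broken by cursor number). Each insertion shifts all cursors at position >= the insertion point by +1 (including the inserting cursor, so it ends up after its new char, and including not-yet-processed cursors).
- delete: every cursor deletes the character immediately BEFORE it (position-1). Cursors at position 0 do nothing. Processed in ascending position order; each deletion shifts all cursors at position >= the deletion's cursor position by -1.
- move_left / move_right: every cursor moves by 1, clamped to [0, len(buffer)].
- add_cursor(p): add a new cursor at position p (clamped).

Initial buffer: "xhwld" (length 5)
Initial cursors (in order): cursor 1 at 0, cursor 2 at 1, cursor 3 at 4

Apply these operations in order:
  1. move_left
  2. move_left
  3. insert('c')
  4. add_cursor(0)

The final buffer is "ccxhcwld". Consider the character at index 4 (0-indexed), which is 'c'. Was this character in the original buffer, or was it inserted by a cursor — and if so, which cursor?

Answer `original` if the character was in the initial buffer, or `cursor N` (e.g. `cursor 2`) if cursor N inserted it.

After op 1 (move_left): buffer="xhwld" (len 5), cursors c1@0 c2@0 c3@3, authorship .....
After op 2 (move_left): buffer="xhwld" (len 5), cursors c1@0 c2@0 c3@2, authorship .....
After op 3 (insert('c')): buffer="ccxhcwld" (len 8), cursors c1@2 c2@2 c3@5, authorship 12..3...
After op 4 (add_cursor(0)): buffer="ccxhcwld" (len 8), cursors c4@0 c1@2 c2@2 c3@5, authorship 12..3...
Authorship (.=original, N=cursor N): 1 2 . . 3 . . .
Index 4: author = 3

Answer: cursor 3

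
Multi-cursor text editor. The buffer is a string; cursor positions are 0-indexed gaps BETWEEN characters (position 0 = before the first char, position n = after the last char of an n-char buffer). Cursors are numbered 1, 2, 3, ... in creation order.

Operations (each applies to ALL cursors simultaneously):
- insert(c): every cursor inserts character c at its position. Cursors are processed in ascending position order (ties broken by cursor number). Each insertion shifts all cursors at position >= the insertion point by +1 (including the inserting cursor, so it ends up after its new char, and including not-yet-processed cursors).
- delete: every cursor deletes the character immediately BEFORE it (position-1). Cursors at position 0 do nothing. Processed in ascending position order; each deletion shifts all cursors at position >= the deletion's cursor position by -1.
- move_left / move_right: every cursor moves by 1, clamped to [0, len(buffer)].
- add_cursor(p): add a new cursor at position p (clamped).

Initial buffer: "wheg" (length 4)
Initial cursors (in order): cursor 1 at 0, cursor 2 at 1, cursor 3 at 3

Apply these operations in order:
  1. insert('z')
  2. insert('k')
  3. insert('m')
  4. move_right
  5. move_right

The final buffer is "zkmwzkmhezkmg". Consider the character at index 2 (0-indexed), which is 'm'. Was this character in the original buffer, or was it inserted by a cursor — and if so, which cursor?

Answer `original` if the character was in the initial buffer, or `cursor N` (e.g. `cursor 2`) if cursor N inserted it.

Answer: cursor 1

Derivation:
After op 1 (insert('z')): buffer="zwzhezg" (len 7), cursors c1@1 c2@3 c3@6, authorship 1.2..3.
After op 2 (insert('k')): buffer="zkwzkhezkg" (len 10), cursors c1@2 c2@5 c3@9, authorship 11.22..33.
After op 3 (insert('m')): buffer="zkmwzkmhezkmg" (len 13), cursors c1@3 c2@7 c3@12, authorship 111.222..333.
After op 4 (move_right): buffer="zkmwzkmhezkmg" (len 13), cursors c1@4 c2@8 c3@13, authorship 111.222..333.
After op 5 (move_right): buffer="zkmwzkmhezkmg" (len 13), cursors c1@5 c2@9 c3@13, authorship 111.222..333.
Authorship (.=original, N=cursor N): 1 1 1 . 2 2 2 . . 3 3 3 .
Index 2: author = 1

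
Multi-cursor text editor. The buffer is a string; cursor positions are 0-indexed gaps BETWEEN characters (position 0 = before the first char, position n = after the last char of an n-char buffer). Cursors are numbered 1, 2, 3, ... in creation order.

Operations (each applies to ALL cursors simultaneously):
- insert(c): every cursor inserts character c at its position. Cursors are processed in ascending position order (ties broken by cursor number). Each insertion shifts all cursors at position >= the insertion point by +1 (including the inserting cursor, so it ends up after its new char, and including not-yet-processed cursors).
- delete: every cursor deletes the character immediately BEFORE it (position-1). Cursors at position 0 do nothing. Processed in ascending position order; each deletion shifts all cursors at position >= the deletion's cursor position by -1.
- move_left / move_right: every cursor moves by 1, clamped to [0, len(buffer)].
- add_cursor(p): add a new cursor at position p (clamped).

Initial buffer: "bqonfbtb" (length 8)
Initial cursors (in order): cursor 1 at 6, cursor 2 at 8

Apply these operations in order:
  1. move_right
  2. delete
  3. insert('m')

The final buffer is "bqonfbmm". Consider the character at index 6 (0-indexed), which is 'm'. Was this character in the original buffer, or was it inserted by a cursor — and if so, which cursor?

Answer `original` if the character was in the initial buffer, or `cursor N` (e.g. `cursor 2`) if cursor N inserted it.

Answer: cursor 1

Derivation:
After op 1 (move_right): buffer="bqonfbtb" (len 8), cursors c1@7 c2@8, authorship ........
After op 2 (delete): buffer="bqonfb" (len 6), cursors c1@6 c2@6, authorship ......
After op 3 (insert('m')): buffer="bqonfbmm" (len 8), cursors c1@8 c2@8, authorship ......12
Authorship (.=original, N=cursor N): . . . . . . 1 2
Index 6: author = 1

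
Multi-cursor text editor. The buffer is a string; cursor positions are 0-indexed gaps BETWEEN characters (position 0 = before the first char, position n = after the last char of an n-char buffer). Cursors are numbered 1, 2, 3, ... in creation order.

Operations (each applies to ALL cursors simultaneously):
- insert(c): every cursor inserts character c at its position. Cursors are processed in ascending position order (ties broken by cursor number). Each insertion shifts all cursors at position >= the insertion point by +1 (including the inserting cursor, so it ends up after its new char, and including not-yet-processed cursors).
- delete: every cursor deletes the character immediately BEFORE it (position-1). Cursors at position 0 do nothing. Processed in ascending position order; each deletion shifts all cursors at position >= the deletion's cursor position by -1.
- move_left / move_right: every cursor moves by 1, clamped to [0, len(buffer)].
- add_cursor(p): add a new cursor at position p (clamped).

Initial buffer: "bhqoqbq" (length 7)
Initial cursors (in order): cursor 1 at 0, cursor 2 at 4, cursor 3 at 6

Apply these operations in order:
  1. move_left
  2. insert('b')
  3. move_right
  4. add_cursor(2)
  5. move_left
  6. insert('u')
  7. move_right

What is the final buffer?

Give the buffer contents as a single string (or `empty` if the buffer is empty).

Answer: buubhqbuoqbubq

Derivation:
After op 1 (move_left): buffer="bhqoqbq" (len 7), cursors c1@0 c2@3 c3@5, authorship .......
After op 2 (insert('b')): buffer="bbhqboqbbq" (len 10), cursors c1@1 c2@5 c3@8, authorship 1...2..3..
After op 3 (move_right): buffer="bbhqboqbbq" (len 10), cursors c1@2 c2@6 c3@9, authorship 1...2..3..
After op 4 (add_cursor(2)): buffer="bbhqboqbbq" (len 10), cursors c1@2 c4@2 c2@6 c3@9, authorship 1...2..3..
After op 5 (move_left): buffer="bbhqboqbbq" (len 10), cursors c1@1 c4@1 c2@5 c3@8, authorship 1...2..3..
After op 6 (insert('u')): buffer="buubhqbuoqbubq" (len 14), cursors c1@3 c4@3 c2@8 c3@12, authorship 114...22..33..
After op 7 (move_right): buffer="buubhqbuoqbubq" (len 14), cursors c1@4 c4@4 c2@9 c3@13, authorship 114...22..33..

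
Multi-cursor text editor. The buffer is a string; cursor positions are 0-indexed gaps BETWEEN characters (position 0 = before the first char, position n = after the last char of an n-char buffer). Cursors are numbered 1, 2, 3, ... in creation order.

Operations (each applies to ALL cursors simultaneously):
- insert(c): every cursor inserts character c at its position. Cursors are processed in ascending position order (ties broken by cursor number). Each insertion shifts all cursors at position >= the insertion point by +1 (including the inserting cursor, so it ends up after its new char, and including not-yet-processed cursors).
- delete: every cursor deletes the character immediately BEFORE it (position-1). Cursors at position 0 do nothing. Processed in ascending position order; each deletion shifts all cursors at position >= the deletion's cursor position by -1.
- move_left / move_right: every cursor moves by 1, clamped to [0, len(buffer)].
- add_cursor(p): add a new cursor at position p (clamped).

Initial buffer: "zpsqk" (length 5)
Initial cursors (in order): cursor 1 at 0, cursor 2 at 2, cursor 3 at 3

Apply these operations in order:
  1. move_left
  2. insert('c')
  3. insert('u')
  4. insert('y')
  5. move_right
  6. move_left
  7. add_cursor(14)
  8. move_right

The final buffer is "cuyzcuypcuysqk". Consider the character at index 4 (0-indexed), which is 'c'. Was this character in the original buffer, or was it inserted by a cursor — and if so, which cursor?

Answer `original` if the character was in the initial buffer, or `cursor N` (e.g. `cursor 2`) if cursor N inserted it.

Answer: cursor 2

Derivation:
After op 1 (move_left): buffer="zpsqk" (len 5), cursors c1@0 c2@1 c3@2, authorship .....
After op 2 (insert('c')): buffer="czcpcsqk" (len 8), cursors c1@1 c2@3 c3@5, authorship 1.2.3...
After op 3 (insert('u')): buffer="cuzcupcusqk" (len 11), cursors c1@2 c2@5 c3@8, authorship 11.22.33...
After op 4 (insert('y')): buffer="cuyzcuypcuysqk" (len 14), cursors c1@3 c2@7 c3@11, authorship 111.222.333...
After op 5 (move_right): buffer="cuyzcuypcuysqk" (len 14), cursors c1@4 c2@8 c3@12, authorship 111.222.333...
After op 6 (move_left): buffer="cuyzcuypcuysqk" (len 14), cursors c1@3 c2@7 c3@11, authorship 111.222.333...
After op 7 (add_cursor(14)): buffer="cuyzcuypcuysqk" (len 14), cursors c1@3 c2@7 c3@11 c4@14, authorship 111.222.333...
After op 8 (move_right): buffer="cuyzcuypcuysqk" (len 14), cursors c1@4 c2@8 c3@12 c4@14, authorship 111.222.333...
Authorship (.=original, N=cursor N): 1 1 1 . 2 2 2 . 3 3 3 . . .
Index 4: author = 2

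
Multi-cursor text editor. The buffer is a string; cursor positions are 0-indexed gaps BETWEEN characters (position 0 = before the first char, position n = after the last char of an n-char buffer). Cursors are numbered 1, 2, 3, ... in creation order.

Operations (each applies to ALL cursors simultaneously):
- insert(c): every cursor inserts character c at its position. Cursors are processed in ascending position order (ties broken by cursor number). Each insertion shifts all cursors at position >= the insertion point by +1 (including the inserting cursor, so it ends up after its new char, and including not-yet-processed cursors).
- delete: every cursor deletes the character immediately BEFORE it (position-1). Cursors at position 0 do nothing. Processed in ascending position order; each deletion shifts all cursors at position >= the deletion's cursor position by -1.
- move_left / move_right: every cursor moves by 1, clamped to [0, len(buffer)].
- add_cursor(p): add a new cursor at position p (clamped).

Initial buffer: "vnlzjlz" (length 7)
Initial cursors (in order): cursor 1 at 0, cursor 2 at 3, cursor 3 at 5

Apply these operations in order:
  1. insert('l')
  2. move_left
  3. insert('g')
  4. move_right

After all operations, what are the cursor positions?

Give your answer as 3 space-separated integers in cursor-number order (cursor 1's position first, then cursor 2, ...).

Answer: 2 7 11

Derivation:
After op 1 (insert('l')): buffer="lvnllzjllz" (len 10), cursors c1@1 c2@5 c3@8, authorship 1...2..3..
After op 2 (move_left): buffer="lvnllzjllz" (len 10), cursors c1@0 c2@4 c3@7, authorship 1...2..3..
After op 3 (insert('g')): buffer="glvnlglzjgllz" (len 13), cursors c1@1 c2@6 c3@10, authorship 11...22..33..
After op 4 (move_right): buffer="glvnlglzjgllz" (len 13), cursors c1@2 c2@7 c3@11, authorship 11...22..33..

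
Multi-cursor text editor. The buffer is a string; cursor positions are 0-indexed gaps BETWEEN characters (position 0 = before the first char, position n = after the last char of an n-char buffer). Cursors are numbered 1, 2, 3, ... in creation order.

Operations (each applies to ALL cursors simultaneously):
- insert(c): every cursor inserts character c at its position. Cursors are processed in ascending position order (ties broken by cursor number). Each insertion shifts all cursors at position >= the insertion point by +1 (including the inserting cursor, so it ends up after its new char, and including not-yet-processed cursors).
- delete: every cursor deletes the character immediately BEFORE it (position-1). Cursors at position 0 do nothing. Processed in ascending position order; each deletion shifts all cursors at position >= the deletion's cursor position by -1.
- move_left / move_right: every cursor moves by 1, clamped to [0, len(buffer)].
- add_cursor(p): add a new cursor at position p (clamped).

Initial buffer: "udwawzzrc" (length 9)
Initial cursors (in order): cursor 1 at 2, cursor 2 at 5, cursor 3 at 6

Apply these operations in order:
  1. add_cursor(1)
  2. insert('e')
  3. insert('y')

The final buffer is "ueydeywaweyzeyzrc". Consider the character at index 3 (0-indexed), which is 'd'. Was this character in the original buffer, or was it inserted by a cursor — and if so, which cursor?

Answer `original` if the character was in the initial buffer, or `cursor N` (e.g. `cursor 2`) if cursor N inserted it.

Answer: original

Derivation:
After op 1 (add_cursor(1)): buffer="udwawzzrc" (len 9), cursors c4@1 c1@2 c2@5 c3@6, authorship .........
After op 2 (insert('e')): buffer="uedewawezezrc" (len 13), cursors c4@2 c1@4 c2@8 c3@10, authorship .4.1...2.3...
After op 3 (insert('y')): buffer="ueydeywaweyzeyzrc" (len 17), cursors c4@3 c1@6 c2@11 c3@14, authorship .44.11...22.33...
Authorship (.=original, N=cursor N): . 4 4 . 1 1 . . . 2 2 . 3 3 . . .
Index 3: author = original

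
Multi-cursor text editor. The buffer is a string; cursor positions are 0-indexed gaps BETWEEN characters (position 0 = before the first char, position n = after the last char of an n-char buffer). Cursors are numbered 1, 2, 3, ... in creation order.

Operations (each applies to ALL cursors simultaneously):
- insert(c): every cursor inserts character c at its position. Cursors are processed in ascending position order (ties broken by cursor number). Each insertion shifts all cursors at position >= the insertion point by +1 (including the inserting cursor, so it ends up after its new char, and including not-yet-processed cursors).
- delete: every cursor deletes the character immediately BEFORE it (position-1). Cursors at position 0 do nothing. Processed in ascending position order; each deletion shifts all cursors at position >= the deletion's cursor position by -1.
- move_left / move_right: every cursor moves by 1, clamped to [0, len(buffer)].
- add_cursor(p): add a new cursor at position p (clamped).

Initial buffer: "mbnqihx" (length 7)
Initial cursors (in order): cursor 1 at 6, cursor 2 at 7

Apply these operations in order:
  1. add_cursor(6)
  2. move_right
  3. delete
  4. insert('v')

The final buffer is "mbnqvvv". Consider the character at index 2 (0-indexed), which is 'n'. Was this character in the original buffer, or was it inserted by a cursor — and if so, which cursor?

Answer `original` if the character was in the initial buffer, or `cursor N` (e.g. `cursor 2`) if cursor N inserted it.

After op 1 (add_cursor(6)): buffer="mbnqihx" (len 7), cursors c1@6 c3@6 c2@7, authorship .......
After op 2 (move_right): buffer="mbnqihx" (len 7), cursors c1@7 c2@7 c3@7, authorship .......
After op 3 (delete): buffer="mbnq" (len 4), cursors c1@4 c2@4 c3@4, authorship ....
After op 4 (insert('v')): buffer="mbnqvvv" (len 7), cursors c1@7 c2@7 c3@7, authorship ....123
Authorship (.=original, N=cursor N): . . . . 1 2 3
Index 2: author = original

Answer: original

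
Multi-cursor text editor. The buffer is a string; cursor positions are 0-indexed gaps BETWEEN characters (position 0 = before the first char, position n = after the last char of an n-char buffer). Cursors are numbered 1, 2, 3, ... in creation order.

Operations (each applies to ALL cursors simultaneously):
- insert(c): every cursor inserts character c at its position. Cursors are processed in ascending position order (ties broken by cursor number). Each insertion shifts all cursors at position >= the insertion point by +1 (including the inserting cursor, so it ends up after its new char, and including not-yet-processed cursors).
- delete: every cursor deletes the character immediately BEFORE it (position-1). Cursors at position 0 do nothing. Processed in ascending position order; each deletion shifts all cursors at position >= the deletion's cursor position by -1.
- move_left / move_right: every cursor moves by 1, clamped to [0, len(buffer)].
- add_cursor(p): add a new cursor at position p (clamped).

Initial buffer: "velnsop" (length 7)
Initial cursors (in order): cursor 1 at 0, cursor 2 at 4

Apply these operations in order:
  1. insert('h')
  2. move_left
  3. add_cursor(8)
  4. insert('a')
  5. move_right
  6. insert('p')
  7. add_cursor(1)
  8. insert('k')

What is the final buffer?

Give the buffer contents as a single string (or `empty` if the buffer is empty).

After op 1 (insert('h')): buffer="hvelnhsop" (len 9), cursors c1@1 c2@6, authorship 1....2...
After op 2 (move_left): buffer="hvelnhsop" (len 9), cursors c1@0 c2@5, authorship 1....2...
After op 3 (add_cursor(8)): buffer="hvelnhsop" (len 9), cursors c1@0 c2@5 c3@8, authorship 1....2...
After op 4 (insert('a')): buffer="ahvelnahsoap" (len 12), cursors c1@1 c2@7 c3@11, authorship 11....22..3.
After op 5 (move_right): buffer="ahvelnahsoap" (len 12), cursors c1@2 c2@8 c3@12, authorship 11....22..3.
After op 6 (insert('p')): buffer="ahpvelnahpsoapp" (len 15), cursors c1@3 c2@10 c3@15, authorship 111....222..3.3
After op 7 (add_cursor(1)): buffer="ahpvelnahpsoapp" (len 15), cursors c4@1 c1@3 c2@10 c3@15, authorship 111....222..3.3
After op 8 (insert('k')): buffer="akhpkvelnahpksoappk" (len 19), cursors c4@2 c1@5 c2@13 c3@19, authorship 14111....2222..3.33

Answer: akhpkvelnahpksoappk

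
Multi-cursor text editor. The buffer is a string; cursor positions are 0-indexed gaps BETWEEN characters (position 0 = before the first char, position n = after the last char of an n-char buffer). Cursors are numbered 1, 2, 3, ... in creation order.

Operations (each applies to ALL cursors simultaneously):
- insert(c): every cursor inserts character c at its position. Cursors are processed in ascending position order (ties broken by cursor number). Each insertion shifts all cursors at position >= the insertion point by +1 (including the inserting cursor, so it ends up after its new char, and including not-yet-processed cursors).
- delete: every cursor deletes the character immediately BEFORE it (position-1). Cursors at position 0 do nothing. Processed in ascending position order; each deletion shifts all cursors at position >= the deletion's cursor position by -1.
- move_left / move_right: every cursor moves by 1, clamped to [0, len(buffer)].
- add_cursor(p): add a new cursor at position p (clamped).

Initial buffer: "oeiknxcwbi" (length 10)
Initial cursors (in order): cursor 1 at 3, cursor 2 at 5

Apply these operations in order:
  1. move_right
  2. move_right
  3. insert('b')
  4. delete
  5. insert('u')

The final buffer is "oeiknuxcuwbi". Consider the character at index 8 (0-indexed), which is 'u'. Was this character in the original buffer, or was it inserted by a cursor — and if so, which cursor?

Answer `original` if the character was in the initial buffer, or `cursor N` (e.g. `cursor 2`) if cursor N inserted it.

After op 1 (move_right): buffer="oeiknxcwbi" (len 10), cursors c1@4 c2@6, authorship ..........
After op 2 (move_right): buffer="oeiknxcwbi" (len 10), cursors c1@5 c2@7, authorship ..........
After op 3 (insert('b')): buffer="oeiknbxcbwbi" (len 12), cursors c1@6 c2@9, authorship .....1..2...
After op 4 (delete): buffer="oeiknxcwbi" (len 10), cursors c1@5 c2@7, authorship ..........
After op 5 (insert('u')): buffer="oeiknuxcuwbi" (len 12), cursors c1@6 c2@9, authorship .....1..2...
Authorship (.=original, N=cursor N): . . . . . 1 . . 2 . . .
Index 8: author = 2

Answer: cursor 2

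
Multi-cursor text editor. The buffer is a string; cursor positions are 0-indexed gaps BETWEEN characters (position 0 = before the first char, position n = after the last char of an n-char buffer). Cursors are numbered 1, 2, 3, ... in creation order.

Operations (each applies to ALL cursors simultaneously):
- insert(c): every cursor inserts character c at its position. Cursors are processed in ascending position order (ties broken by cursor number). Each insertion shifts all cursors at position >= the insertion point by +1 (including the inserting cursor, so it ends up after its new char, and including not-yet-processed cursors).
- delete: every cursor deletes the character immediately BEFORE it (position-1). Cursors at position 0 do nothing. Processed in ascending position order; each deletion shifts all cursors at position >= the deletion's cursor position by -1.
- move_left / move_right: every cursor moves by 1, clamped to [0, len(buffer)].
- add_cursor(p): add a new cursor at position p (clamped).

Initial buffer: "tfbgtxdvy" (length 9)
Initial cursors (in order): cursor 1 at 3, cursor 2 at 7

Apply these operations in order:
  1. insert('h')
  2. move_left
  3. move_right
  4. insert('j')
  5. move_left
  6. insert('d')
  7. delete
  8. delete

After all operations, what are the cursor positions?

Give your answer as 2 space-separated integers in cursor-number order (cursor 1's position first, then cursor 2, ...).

After op 1 (insert('h')): buffer="tfbhgtxdhvy" (len 11), cursors c1@4 c2@9, authorship ...1....2..
After op 2 (move_left): buffer="tfbhgtxdhvy" (len 11), cursors c1@3 c2@8, authorship ...1....2..
After op 3 (move_right): buffer="tfbhgtxdhvy" (len 11), cursors c1@4 c2@9, authorship ...1....2..
After op 4 (insert('j')): buffer="tfbhjgtxdhjvy" (len 13), cursors c1@5 c2@11, authorship ...11....22..
After op 5 (move_left): buffer="tfbhjgtxdhjvy" (len 13), cursors c1@4 c2@10, authorship ...11....22..
After op 6 (insert('d')): buffer="tfbhdjgtxdhdjvy" (len 15), cursors c1@5 c2@12, authorship ...111....222..
After op 7 (delete): buffer="tfbhjgtxdhjvy" (len 13), cursors c1@4 c2@10, authorship ...11....22..
After op 8 (delete): buffer="tfbjgtxdjvy" (len 11), cursors c1@3 c2@8, authorship ...1....2..

Answer: 3 8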